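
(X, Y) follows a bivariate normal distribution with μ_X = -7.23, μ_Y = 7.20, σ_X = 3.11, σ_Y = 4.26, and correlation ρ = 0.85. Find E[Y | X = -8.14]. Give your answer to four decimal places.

For a bivariate normal, E[Y | X=x] = μ_Y + ρ·(σ_Y/σ_X)·(x − μ_X).
E[Y | X=-8.14] = 7.20 + (0.85)·(4.26/3.11)·(-8.14 − (-7.23)) = 7.20 + (1.1643)·(-0.91) = 6.1405.

6.1405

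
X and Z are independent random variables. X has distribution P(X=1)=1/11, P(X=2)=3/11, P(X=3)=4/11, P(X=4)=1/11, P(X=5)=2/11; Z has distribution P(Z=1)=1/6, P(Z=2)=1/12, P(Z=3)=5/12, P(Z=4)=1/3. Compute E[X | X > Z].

4

P(X > Z) = 25/66.
Summing X·P(x,y) over outcomes with X > Z gives 50/33.
E[X | X > Z] = (50/33) / (25/66) = 4.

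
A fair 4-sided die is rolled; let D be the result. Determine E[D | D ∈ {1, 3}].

P(D ∈ {1, 3}) = 1/2.
Σ over the event: 1·1/4 + 3·1/4 = 1.
E[D | D ∈ {1, 3}] = (1) / (1/2) = 2.

2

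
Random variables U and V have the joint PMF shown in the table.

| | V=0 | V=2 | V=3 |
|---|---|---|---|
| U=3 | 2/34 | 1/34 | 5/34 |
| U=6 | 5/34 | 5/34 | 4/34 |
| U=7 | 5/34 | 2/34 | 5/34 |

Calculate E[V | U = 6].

P(U = 6) = 7/17.
Σ V·P over the event = 0·(5/34) + 2·(5/34) + 3·(4/34) = 11/17.
E[V | U = 6] = (11/17) / (7/17) = 11/7.

11/7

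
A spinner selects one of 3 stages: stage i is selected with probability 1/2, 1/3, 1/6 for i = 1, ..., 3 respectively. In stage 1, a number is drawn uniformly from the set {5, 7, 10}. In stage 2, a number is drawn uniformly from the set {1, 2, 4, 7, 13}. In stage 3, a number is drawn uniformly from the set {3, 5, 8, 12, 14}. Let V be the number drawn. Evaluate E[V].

E[V | stage 1] = (5+7+10)/3 = 22/3.
E[V | stage 2] = (1+2+4+7+13)/5 = 27/5.
E[V | stage 3] = (3+5+8+12+14)/5 = 42/5.
E[V] = (1/2)·(22/3) + (1/3)·(27/5) + (1/6)·(42/5) = 103/15.

103/15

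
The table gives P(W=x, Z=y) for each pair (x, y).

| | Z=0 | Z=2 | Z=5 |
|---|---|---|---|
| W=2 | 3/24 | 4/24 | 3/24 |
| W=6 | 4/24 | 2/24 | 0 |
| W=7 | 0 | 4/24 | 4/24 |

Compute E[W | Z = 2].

24/5

P(Z = 2) = 5/12.
Summing W·P(W=x,Z=y) over the conditioning event gives 2.
E[W | Z = 2] = (2) / (5/12) = 24/5.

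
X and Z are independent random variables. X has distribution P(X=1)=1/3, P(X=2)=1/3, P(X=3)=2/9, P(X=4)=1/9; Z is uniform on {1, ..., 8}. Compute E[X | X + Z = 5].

19/9

P(X + Z = 5) = 1/8.
Summing X·P(x,y) over outcomes with X + Z = 5 gives 19/72.
E[X | X + Z = 5] = (19/72) / (1/8) = 19/9.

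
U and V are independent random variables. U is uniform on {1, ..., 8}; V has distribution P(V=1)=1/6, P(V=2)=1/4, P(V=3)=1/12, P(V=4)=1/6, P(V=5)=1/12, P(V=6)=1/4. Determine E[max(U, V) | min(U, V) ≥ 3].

P(min(U, V) ≥ 3) = 7/16.
Summing max(U,V)·P(x,y) over outcomes with min(U, V) ≥ 3 gives 127/48.
E[max(U, V) | min(U, V) ≥ 3] = (127/48) / (7/16) = 127/21.

127/21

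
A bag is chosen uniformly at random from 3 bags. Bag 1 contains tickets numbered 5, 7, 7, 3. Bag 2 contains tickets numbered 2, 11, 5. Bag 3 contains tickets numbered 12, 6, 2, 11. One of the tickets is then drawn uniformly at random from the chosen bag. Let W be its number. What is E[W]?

E[W | bag 1] = (5+7+7+3)/4 = 11/2.
E[W | bag 2] = (2+11+5)/3 = 6.
E[W | bag 3] = (12+6+2+11)/4 = 31/4.
By the law of total expectation,
E[W] = (1/3)·(11/2) + (1/3)·(6) + (1/3)·(31/4) = 77/12.

77/12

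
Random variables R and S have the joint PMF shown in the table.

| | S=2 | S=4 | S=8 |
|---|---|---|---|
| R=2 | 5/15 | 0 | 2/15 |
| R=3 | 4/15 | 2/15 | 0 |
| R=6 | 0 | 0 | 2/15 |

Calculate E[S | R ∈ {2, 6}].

P(R ∈ {2, 6}) = 3/5.
Σ S·P over the event = 2·(5/15) + 8·(2/15) + 8·(2/15) = 14/5.
E[S | R ∈ {2, 6}] = (14/5) / (3/5) = 14/3.

14/3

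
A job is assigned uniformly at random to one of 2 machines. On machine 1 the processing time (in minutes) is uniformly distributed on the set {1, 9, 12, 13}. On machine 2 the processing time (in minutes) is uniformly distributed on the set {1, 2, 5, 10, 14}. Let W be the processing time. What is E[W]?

303/40

E[W | machine 1] = (1+9+12+13)/4 = 35/4.
E[W | machine 2] = (1+2+5+10+14)/5 = 32/5.
By the law of total expectation,
E[W] = (1/2)·(35/4) + (1/2)·(32/5) = 303/40.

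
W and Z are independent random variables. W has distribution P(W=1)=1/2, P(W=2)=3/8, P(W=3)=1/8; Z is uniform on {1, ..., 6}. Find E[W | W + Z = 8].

9/4

P(W + Z = 8) = 1/12.
Summing W·P(x,y) over outcomes with W + Z = 8 gives 3/16.
E[W | W + Z = 8] = (3/16) / (1/12) = 9/4.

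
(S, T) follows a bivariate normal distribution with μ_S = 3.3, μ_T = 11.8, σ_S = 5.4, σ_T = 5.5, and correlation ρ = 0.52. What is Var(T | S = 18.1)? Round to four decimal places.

For a bivariate normal, Var(T | S=x) = σ_T²(1 − ρ²).
Var(T | S=18.1) = (5.5)²·(1 − (0.52)²) = 30.25·0.7296 = 22.0704.

22.0704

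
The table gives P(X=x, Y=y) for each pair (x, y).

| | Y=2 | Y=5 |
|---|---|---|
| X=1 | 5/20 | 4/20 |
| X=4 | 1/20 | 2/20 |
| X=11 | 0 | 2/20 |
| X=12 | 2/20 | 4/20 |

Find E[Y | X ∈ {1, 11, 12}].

64/17

P(X ∈ {1, 11, 12}) = 17/20.
Σ Y·P over the event = 2·(5/20) + 5·(4/20) + 5·(2/20) + 2·(2/20) + 5·(4/20) = 16/5.
E[Y | X ∈ {1, 11, 12}] = (16/5) / (17/20) = 64/17.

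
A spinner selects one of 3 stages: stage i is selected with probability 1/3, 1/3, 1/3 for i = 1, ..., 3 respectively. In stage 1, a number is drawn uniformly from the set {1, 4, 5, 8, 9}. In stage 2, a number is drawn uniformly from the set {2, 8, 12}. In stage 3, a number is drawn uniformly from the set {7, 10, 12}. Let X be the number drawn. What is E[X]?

112/15

E[X | stage 1] = (1+4+5+8+9)/5 = 27/5.
E[X | stage 2] = (2+8+12)/3 = 22/3.
E[X | stage 3] = (7+10+12)/3 = 29/3.
E[X] = (1/3)·(27/5) + (1/3)·(22/3) + (1/3)·(29/3) = 112/15.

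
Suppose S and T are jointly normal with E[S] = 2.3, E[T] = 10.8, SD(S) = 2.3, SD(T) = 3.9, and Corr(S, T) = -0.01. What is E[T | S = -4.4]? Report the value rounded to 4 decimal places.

10.9136

The regression of T on S has slope ρ·σ_T/σ_S and passes through (μ_S, μ_T).
E[T | S=-4.4] = 10.8 + (-0.01)·(3.9/2.3)·(-4.4 − (2.3)) = 10.8 + (-0.016957)·(-6.7) = 10.9136.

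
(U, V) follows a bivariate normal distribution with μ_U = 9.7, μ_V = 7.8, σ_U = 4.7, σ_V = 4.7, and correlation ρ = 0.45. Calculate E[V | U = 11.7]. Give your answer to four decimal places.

E[V | U=x] = μ_V + ρ(σ_V/σ_U)(x − μ_U) for jointly normal variables.
E[V | U=11.7] = 7.8 + (0.45)·(4.7/4.7)·(11.7 − (9.7)) = 7.8 + (0.45)·(2) = 8.7000.

8.7000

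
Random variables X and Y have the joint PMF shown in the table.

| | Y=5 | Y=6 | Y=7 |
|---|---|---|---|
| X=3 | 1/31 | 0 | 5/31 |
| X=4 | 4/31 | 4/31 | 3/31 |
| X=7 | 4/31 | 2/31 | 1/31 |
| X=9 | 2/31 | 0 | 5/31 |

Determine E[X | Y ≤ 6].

P(Y ≤ 6) = 17/31.
Σ X·P over the event = 3·(1/31) + 4·(4/31) + 4·(4/31) + 7·(4/31) + 7·(2/31) + 9·(2/31) = 95/31.
E[X | Y ≤ 6] = (95/31) / (17/31) = 95/17.

95/17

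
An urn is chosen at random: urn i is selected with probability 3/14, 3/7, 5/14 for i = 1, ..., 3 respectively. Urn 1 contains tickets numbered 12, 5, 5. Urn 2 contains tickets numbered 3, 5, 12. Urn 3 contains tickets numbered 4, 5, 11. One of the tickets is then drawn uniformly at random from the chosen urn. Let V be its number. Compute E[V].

143/21

E[V | urn 1] = (12+5+5)/3 = 22/3.
E[V | urn 2] = (3+5+12)/3 = 20/3.
E[V | urn 3] = (4+5+11)/3 = 20/3.
E[V] = (3/14)·(22/3) + (3/7)·(20/3) + (5/14)·(20/3) = 143/21.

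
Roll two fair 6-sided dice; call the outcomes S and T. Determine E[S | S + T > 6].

P(S + T > 6) = 7/12.
Summing S·P(x,y) over outcomes with S + T > 6 gives 91/36.
E[S | S + T > 6] = (91/36) / (7/12) = 13/3.

13/3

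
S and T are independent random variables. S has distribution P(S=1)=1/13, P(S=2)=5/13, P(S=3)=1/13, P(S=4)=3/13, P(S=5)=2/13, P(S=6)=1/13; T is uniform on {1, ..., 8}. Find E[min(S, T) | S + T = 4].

P(S + T = 4) = 7/104.
Summing min(S,T)·P(x,y) over outcomes with S + T = 4 gives 3/26.
E[min(S, T) | S + T = 4] = (3/26) / (7/104) = 12/7.

12/7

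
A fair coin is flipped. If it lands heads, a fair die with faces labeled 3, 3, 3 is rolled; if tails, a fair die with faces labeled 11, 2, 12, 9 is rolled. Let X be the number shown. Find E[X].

E[X | heads] = (3+3+3)/3 = 3.
E[X | tails] = (11+2+12+9)/4 = 17/2.
By the law of total expectation,
E[X] = (1/2)·(3) + (1/2)·(17/2) = 23/4.

23/4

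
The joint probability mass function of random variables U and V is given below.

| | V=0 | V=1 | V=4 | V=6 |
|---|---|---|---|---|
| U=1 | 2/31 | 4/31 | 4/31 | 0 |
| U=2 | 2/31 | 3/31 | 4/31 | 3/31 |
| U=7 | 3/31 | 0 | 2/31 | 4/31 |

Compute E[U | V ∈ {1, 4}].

P(V ∈ {1, 4}) = 17/31.
Σ U·P over the event = 1·(4/31) + 1·(4/31) + 2·(3/31) + 2·(4/31) + 7·(2/31) = 36/31.
E[U | V ∈ {1, 4}] = (36/31) / (17/31) = 36/17.

36/17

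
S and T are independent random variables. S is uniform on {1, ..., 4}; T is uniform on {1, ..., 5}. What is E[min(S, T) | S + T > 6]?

19/6

Outcomes with S + T > 6: (2,5), (3,4), (3,5), (4,3), (4,4), (4,5), each with probability 1/20.
E[min(S, T) | S + T > 6] = (2 + 3 + 3 + 3 + 4 + 4) / 6 = 19/6.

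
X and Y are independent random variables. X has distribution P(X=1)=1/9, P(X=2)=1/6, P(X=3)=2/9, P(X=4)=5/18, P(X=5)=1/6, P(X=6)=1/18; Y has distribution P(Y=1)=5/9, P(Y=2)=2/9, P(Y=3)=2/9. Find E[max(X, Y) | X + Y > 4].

P(X + Y > 4) = 103/162.
Summing max(X,Y)·P(x,y) over outcomes with X + Y > 4 gives 145/54.
E[max(X, Y) | X + Y > 4] = (145/54) / (103/162) = 435/103.

435/103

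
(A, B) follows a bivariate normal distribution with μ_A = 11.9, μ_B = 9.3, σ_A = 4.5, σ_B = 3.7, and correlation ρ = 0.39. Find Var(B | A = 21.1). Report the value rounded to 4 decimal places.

11.6078

For a bivariate normal, Var(B | A=x) = σ_B²(1 − ρ²).
Var(B | A=21.1) = (3.7)²·(1 − (0.39)²) = 13.69·0.8479 = 11.6078.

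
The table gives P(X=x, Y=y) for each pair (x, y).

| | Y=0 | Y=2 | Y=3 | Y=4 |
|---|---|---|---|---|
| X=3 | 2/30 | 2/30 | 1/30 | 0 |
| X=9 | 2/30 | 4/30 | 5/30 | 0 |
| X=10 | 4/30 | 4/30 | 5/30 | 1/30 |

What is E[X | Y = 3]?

98/11

P(Y = 3) = 11/30.
Σ X·P over the event = 3·(1/30) + 9·(5/30) + 10·(5/30) = 49/15.
E[X | Y = 3] = (49/15) / (11/30) = 98/11.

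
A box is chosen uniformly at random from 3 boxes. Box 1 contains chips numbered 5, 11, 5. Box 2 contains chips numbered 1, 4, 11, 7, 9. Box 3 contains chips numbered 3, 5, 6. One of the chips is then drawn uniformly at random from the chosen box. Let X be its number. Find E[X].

E[X | box 1] = (5+11+5)/3 = 7.
E[X | box 2] = (1+4+11+7+9)/5 = 32/5.
E[X | box 3] = (3+5+6)/3 = 14/3.
By the law of total expectation,
E[X] = (1/3)·(7) + (1/3)·(32/5) + (1/3)·(14/3) = 271/45.

271/45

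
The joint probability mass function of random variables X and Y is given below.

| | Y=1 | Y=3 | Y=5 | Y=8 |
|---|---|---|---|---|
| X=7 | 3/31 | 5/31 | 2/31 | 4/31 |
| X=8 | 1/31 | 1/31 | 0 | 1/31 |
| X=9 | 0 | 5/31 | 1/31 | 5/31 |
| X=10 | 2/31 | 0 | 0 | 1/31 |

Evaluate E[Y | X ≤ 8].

P(X ≤ 8) = 17/31.
Σ Y·P over the event = 1·(3/31) + 3·(5/31) + 5·(2/31) + 8·(4/31) + 1·(1/31) + 3·(1/31) + 8·(1/31) = 72/31.
E[Y | X ≤ 8] = (72/31) / (17/31) = 72/17.

72/17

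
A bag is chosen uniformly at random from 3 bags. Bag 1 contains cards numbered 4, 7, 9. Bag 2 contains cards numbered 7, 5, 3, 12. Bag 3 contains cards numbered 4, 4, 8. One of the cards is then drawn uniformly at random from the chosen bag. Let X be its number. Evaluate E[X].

25/4

E[X | bag 1] = (4+7+9)/3 = 20/3.
E[X | bag 2] = (7+5+3+12)/4 = 27/4.
E[X | bag 3] = (4+4+8)/3 = 16/3.
By the law of total expectation,
E[X] = (1/3)·(20/3) + (1/3)·(27/4) + (1/3)·(16/3) = 25/4.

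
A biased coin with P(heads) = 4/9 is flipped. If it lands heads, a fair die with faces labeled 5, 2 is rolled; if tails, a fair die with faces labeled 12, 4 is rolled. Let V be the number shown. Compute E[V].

E[V | heads] = (5+2)/2 = 7/2.
E[V | tails] = (12+4)/2 = 8.
E[V] = (4/9)·(7/2) + (5/9)·(8) = 6.

6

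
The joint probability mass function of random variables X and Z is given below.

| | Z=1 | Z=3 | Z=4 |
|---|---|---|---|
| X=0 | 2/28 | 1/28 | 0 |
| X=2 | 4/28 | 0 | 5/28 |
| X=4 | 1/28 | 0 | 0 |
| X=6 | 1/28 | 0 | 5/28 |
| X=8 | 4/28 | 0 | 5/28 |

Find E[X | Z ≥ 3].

5

P(Z ≥ 3) = 4/7.
Σ X·P over the event = 0·(1/28) + 2·(5/28) + 6·(5/28) + 8·(5/28) = 20/7.
E[X | Z ≥ 3] = (20/7) / (4/7) = 5.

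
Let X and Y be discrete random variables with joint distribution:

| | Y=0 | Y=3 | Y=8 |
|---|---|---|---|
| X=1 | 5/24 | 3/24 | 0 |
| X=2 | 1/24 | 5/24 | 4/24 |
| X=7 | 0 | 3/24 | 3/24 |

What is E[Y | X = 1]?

9/8

P(X = 1) = 1/3.
Σ Y·P over the event = 0·(5/24) + 3·(3/24) = 3/8.
E[Y | X = 1] = (3/8) / (1/3) = 9/8.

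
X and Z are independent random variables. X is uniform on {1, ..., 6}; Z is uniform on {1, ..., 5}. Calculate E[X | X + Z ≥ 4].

P(X + Z ≥ 4) = 9/10.
Summing X·P(x,y) over outcomes with X + Z ≥ 4 gives 101/30.
E[X | X + Z ≥ 4] = (101/30) / (9/10) = 101/27.

101/27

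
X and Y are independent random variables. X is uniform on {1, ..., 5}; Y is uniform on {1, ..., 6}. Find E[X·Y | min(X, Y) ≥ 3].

P(min(X, Y) ≥ 3) = 2/5.
Summing XY·P(x,y) over outcomes with min(X, Y) ≥ 3 gives 36/5.
E[X·Y | min(X, Y) ≥ 3] = (36/5) / (2/5) = 18.

18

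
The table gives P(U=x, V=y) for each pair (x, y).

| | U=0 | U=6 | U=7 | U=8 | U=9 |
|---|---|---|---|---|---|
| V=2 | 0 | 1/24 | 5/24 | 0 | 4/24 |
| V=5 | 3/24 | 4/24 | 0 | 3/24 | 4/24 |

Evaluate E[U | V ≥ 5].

6

P(V ≥ 5) = 7/12.
Σ U·P over the event = 0·(3/24) + 6·(4/24) + 8·(3/24) + 9·(4/24) = 7/2.
E[U | V ≥ 5] = (7/2) / (7/12) = 6.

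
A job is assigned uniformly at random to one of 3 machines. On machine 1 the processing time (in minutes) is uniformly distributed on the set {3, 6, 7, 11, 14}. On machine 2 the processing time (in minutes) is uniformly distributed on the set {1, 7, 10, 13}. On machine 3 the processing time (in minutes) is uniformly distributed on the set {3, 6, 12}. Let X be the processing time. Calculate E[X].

E[X | machine 1] = (3+6+7+11+14)/5 = 41/5.
E[X | machine 2] = (1+7+10+13)/4 = 31/4.
E[X | machine 3] = (3+6+12)/3 = 7.
E[X] = (1/3)·(41/5) + (1/3)·(31/4) + (1/3)·(7) = 153/20.

153/20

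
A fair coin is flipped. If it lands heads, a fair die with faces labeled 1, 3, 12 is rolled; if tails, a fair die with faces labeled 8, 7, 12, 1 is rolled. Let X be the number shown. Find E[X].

E[X | heads] = (1+3+12)/3 = 16/3.
E[X | tails] = (8+7+12+1)/4 = 7.
E[X] = (1/2)·(16/3) + (1/2)·(7) = 37/6.

37/6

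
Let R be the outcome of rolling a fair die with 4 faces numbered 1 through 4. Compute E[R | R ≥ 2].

Given R ≥ 2, R is equally likely to be any of {2, 3, 4}.
E[R | R ≥ 2] = (2 + 3 + 4) / 3 = 3.

3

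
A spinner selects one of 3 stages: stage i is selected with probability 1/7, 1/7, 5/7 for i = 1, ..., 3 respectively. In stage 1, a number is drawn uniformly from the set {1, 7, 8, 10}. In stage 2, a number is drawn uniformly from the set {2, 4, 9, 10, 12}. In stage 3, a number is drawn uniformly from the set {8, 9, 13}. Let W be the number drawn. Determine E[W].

639/70

E[W | stage 1] = (1+7+8+10)/4 = 13/2.
E[W | stage 2] = (2+4+9+10+12)/5 = 37/5.
E[W | stage 3] = (8+9+13)/3 = 10.
By the law of total expectation,
E[W] = (1/7)·(13/2) + (1/7)·(37/5) + (5/7)·(10) = 639/70.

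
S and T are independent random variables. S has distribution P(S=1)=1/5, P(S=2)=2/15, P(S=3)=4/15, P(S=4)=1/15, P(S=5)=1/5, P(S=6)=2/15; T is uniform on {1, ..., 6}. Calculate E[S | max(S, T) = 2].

P(max(S, T) = 2) = 7/90.
Summing S·P(x,y) over outcomes with max(S, T) = 2 gives 11/90.
E[S | max(S, T) = 2] = (11/90) / (7/90) = 11/7.

11/7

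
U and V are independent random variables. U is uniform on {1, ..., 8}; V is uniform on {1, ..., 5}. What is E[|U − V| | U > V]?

P(U > V) = 5/8.
Summing |U−V|·P(x,y) over outcomes with U > V gives 2.
E[|U − V| | U > V] = (2) / (5/8) = 16/5.

16/5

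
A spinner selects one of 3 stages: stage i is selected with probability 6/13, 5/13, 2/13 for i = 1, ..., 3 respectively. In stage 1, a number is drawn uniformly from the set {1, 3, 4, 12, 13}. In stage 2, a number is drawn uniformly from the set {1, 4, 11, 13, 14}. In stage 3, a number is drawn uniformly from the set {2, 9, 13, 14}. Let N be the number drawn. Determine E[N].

508/65

E[N | stage 1] = (1+3+4+12+13)/5 = 33/5.
E[N | stage 2] = (1+4+11+13+14)/5 = 43/5.
E[N | stage 3] = (2+9+13+14)/4 = 19/2.
E[N] = (6/13)·(33/5) + (5/13)·(43/5) + (2/13)·(19/2) = 508/65.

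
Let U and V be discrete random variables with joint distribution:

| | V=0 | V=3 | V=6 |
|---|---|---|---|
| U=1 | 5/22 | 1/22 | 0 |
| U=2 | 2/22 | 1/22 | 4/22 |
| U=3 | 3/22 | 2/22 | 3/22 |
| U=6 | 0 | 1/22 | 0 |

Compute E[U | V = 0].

P(V = 0) = 5/11.
Σ U·P over the event = 1·(5/22) + 2·(2/22) + 3·(3/22) = 9/11.
E[U | V = 0] = (9/11) / (5/11) = 9/5.

9/5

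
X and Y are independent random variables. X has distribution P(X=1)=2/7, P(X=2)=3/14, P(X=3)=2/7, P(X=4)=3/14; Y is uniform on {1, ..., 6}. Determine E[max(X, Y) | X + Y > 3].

P(X + Y > 3) = 73/84.
Summing max(X,Y)·P(x,y) over outcomes with X + Y > 3 gives 103/28.
E[max(X, Y) | X + Y > 3] = (103/28) / (73/84) = 309/73.

309/73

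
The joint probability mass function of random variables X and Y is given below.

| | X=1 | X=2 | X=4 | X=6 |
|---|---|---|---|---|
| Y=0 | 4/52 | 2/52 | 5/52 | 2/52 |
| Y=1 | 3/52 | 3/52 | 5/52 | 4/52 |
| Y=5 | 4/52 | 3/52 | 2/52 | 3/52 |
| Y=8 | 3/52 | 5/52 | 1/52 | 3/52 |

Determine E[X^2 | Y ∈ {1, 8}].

386/27

P(Y ∈ {1, 8}) = 27/52.
Σ X^2·P over the event = 1·(3/52) + 1·(3/52) + 4·(3/52) + 4·(5/52) + 16·(5/52) + 16·(1/52) + 36·(4/52) + 36·(3/52) = 193/26.
E[X^2 | Y ∈ {1, 8}] = (193/26) / (27/52) = 386/27.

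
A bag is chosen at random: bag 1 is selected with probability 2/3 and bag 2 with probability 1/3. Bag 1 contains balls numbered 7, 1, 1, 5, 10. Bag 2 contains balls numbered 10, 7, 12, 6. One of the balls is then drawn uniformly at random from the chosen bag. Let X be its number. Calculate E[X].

E[X | bag 1] = (7+1+1+5+10)/5 = 24/5.
E[X | bag 2] = (10+7+12+6)/4 = 35/4.
E[X] = (2/3)·(24/5) + (1/3)·(35/4) = 367/60.

367/60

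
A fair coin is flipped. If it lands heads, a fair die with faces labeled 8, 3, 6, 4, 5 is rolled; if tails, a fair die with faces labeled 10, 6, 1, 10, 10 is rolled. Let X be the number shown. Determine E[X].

E[X | heads] = (8+3+6+4+5)/5 = 26/5.
E[X | tails] = (10+6+1+10+10)/5 = 37/5.
E[X] = (1/2)·(26/5) + (1/2)·(37/5) = 63/10.

63/10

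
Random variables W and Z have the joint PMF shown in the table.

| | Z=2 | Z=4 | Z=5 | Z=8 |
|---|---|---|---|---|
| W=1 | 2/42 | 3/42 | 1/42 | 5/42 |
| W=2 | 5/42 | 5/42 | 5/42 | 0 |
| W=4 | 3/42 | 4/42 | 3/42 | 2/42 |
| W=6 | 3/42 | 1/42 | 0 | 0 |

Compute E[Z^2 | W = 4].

93/4

P(W = 4) = 2/7.
Summing Z^2·P(W=x,Z=y) over the conditioning event gives 93/14.
E[Z^2 | W = 4] = (93/14) / (2/7) = 93/4.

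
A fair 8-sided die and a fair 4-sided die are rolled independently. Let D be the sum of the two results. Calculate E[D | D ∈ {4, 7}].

40/7

P(D ∈ {4, 7}) = 7/32.
Σ over the event: 4·3/32 + 7·1/8 = 5/4.
E[D | D ∈ {4, 7}] = (5/4) / (7/32) = 40/7.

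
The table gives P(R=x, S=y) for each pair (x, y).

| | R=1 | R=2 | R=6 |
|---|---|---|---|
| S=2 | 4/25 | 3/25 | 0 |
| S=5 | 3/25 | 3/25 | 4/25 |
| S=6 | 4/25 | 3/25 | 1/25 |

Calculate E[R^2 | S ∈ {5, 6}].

211/18

P(S ∈ {5, 6}) = 18/25.
Σ R^2·P over the event = 1·(3/25) + 1·(4/25) + 4·(3/25) + 4·(3/25) + 36·(4/25) + 36·(1/25) = 211/25.
E[R^2 | S ∈ {5, 6}] = (211/25) / (18/25) = 211/18.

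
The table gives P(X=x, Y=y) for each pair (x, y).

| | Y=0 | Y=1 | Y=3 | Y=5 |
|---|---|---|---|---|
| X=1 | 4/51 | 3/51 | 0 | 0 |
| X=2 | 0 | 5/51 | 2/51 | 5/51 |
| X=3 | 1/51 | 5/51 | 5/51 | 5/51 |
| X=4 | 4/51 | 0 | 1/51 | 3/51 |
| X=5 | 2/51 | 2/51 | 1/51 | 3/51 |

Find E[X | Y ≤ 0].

P(Y ≤ 0) = 11/51.
Summing X·P(X=x,Y=y) over the conditioning event gives 11/17.
E[X | Y ≤ 0] = (11/17) / (11/51) = 3.

3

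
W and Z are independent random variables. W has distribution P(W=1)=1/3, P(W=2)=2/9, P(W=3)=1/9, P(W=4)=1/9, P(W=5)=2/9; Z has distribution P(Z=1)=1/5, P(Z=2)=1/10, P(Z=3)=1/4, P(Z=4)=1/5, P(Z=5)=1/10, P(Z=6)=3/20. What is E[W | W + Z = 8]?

42/11

P(W + Z = 8) = 11/90.
Summing W·P(x,y) over outcomes with W + Z = 8 gives 7/15.
E[W | W + Z = 8] = (7/15) / (11/90) = 42/11.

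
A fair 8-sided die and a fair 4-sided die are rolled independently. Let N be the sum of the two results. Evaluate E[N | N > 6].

80/9

P(N > 6) = 9/16.
Σ over the event: 7·1/8 + 8·1/8 + 9·1/8 + 10·3/32 + 11·1/16 + 12·1/32 = 5.
E[N | N > 6] = (5) / (9/16) = 80/9.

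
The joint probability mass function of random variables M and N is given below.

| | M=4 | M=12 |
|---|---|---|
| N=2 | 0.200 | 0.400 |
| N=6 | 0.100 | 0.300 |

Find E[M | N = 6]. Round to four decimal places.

10.0000

P(N = 6) = 0.400.
Σ M·P over the event = 4·(0.100) + 12·(0.300) = 4.000.
E[M | N = 6] = (4.000) / (0.400) = 10.0000.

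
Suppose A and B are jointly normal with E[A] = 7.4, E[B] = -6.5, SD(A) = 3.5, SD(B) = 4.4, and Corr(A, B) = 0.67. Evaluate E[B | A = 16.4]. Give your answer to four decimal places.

For a bivariate normal, E[B | A=x] = μ_B + ρ·(σ_B/σ_A)·(x − μ_A).
E[B | A=16.4] = -6.5 + (0.67)·(4.4/3.5)·(16.4 − (7.4)) = -6.5 + (0.84229)·(9) = 1.0806.

1.0806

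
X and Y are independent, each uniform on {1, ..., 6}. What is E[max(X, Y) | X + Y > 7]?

P(X + Y > 7) = 5/12.
Summing max(X,Y)·P(x,y) over outcomes with X + Y > 7 gives 83/36.
E[max(X, Y) | X + Y > 7] = (83/36) / (5/12) = 83/15.

83/15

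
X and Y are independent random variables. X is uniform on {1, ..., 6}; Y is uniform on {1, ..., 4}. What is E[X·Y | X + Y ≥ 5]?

P(X + Y ≥ 5) = 3/4.
Summing XY·P(x,y) over outcomes with X + Y ≥ 5 gives 65/8.
E[X·Y | X + Y ≥ 5] = (65/8) / (3/4) = 65/6.

65/6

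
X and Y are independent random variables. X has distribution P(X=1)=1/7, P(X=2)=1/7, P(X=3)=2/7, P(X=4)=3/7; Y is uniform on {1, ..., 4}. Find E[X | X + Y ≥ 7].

P(X + Y ≥ 7) = 2/7.
Summing X·P(x,y) over outcomes with X + Y ≥ 7 gives 15/14.
E[X | X + Y ≥ 7] = (15/14) / (2/7) = 15/4.

15/4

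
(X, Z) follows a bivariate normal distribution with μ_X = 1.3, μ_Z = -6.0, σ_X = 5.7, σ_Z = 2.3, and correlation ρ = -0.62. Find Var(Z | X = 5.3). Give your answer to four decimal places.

3.2565

Var(Z | X=x) = (1 − ρ²)·σ_Z².
Var(Z | X=5.3) = (2.3)²·(1 − (-0.62)²) = 5.29·0.6156 = 3.2565.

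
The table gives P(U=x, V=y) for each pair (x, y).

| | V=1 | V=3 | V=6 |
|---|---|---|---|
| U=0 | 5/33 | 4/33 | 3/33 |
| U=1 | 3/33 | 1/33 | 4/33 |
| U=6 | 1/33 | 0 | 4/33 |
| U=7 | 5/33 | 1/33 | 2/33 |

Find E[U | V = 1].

P(V = 1) = 14/33.
Σ U·P over the event = 0·(5/33) + 1·(3/33) + 6·(1/33) + 7·(5/33) = 4/3.
E[U | V = 1] = (4/3) / (14/33) = 22/7.

22/7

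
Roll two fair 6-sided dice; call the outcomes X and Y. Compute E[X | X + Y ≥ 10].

P(X + Y ≥ 10) = 1/6.
Summing X·P(x,y) over outcomes with X + Y ≥ 10 gives 8/9.
E[X | X + Y ≥ 10] = (8/9) / (1/6) = 16/3.

16/3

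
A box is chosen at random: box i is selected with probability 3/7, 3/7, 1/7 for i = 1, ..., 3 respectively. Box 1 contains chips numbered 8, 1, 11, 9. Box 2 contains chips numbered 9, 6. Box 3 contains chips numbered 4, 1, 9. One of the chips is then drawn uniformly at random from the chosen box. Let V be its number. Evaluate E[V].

587/84

E[V | box 1] = (8+1+11+9)/4 = 29/4.
E[V | box 2] = (9+6)/2 = 15/2.
E[V | box 3] = (4+1+9)/3 = 14/3.
E[V] = (3/7)·(29/4) + (3/7)·(15/2) + (1/7)·(14/3) = 587/84.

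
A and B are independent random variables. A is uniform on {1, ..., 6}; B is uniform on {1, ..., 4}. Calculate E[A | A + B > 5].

32/7

P(A + B > 5) = 7/12.
Summing A·P(x,y) over outcomes with A + B > 5 gives 8/3.
E[A | A + B > 5] = (8/3) / (7/12) = 32/7.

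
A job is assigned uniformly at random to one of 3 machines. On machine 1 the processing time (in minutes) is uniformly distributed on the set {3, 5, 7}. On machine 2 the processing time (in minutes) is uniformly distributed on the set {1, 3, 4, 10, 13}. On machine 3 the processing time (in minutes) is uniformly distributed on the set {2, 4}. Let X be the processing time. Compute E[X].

E[X | machine 1] = (3+5+7)/3 = 5.
E[X | machine 2] = (1+3+4+10+13)/5 = 31/5.
E[X | machine 3] = (2+4)/2 = 3.
By the law of total expectation,
E[X] = (1/3)·(5) + (1/3)·(31/5) + (1/3)·(3) = 71/15.

71/15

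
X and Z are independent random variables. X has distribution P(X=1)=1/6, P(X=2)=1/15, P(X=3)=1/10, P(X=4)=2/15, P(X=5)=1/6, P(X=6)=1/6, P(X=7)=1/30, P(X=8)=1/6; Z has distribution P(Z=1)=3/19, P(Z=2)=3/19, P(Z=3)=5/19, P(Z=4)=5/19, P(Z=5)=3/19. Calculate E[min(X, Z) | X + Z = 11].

P(X + Z = 11) = 3/38.
Summing min(X,Z)·P(x,y) over outcomes with X + Z = 11 gives 17/57.
E[min(X, Z) | X + Z = 11] = (17/57) / (3/38) = 34/9.

34/9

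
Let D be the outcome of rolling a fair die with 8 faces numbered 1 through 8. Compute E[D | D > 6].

Given D > 6, D is equally likely to be any of {7, 8}.
E[D | D > 6] = (7 + 8) / 2 = 15/2.

15/2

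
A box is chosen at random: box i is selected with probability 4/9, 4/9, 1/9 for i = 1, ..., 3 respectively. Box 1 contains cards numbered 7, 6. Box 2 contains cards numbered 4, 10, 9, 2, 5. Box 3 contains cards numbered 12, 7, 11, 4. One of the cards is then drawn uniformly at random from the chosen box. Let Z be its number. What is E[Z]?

13/2

E[Z | box 1] = (7+6)/2 = 13/2.
E[Z | box 2] = (4+10+9+2+5)/5 = 6.
E[Z | box 3] = (12+7+11+4)/4 = 17/2.
By the law of total expectation,
E[Z] = (4/9)·(13/2) + (4/9)·(6) + (1/9)·(17/2) = 13/2.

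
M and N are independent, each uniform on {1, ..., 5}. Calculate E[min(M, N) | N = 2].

Outcomes with N = 2: (1,2), (2,2), (3,2), (4,2), (5,2), each with probability 1/25.
E[min(M, N) | N = 2] = (1 + 2 + 2 + 2 + 2) / 5 = 9/5.

9/5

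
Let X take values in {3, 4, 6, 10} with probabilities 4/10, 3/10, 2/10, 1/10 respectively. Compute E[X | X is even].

17/3

P(X is even) = 3/5.
Σ over the event: 4·3/10 + 6·1/5 + 10·1/10 = 17/5.
E[X | X is even] = (17/5) / (3/5) = 17/3.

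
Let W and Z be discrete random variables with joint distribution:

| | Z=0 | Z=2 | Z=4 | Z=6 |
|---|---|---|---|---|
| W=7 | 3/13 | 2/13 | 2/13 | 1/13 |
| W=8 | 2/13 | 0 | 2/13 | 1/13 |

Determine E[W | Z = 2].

P(Z = 2) = 2/13.
Σ W·P over the event = 7·(2/13) = 14/13.
E[W | Z = 2] = (14/13) / (2/13) = 7.

7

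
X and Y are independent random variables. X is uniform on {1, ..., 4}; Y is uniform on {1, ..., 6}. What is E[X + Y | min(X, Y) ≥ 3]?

Outcomes with min(X, Y) ≥ 3: (3,3), (3,4), (3,5), (3,6), (4,3), (4,4), (4,5), (4,6), each with probability 1/24.
E[X + Y | min(X, Y) ≥ 3] = (6 + 7 + 8 + 9 + 7 + 8 + 9 + 10) / 8 = 8.

8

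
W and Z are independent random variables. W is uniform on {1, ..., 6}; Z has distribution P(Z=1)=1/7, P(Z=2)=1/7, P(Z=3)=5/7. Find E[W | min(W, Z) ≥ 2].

4

P(min(W, Z) ≥ 2) = 5/7.
Summing W·P(x,y) over outcomes with min(W, Z) ≥ 2 gives 20/7.
E[W | min(W, Z) ≥ 2] = (20/7) / (5/7) = 4.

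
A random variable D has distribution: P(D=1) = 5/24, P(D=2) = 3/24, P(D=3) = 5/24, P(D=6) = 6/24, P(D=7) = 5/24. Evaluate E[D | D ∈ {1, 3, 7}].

P(D ∈ {1, 3, 7}) = 5/8.
Σ over the event: 1·5/24 + 3·5/24 + 7·5/24 = 55/24.
E[D | D ∈ {1, 3, 7}] = (55/24) / (5/8) = 11/3.

11/3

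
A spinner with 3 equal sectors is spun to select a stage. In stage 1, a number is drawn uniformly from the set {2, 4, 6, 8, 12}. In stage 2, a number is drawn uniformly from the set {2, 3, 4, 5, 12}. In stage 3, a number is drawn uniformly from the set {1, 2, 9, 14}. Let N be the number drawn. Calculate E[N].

E[N | stage 1] = (2+4+6+8+12)/5 = 32/5.
E[N | stage 2] = (2+3+4+5+12)/5 = 26/5.
E[N | stage 3] = (1+2+9+14)/4 = 13/2.
By the law of total expectation,
E[N] = (1/3)·(32/5) + (1/3)·(26/5) + (1/3)·(13/2) = 181/30.

181/30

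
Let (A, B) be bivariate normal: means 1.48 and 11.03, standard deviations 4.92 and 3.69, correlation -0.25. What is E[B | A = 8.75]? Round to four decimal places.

9.6669

For a bivariate normal, E[B | A=x] = μ_B + ρ·(σ_B/σ_A)·(x − μ_A).
E[B | A=8.75] = 11.03 + (-0.25)·(3.69/4.92)·(8.75 − (1.48)) = 11.03 + (-0.1875)·(7.27) = 9.6669.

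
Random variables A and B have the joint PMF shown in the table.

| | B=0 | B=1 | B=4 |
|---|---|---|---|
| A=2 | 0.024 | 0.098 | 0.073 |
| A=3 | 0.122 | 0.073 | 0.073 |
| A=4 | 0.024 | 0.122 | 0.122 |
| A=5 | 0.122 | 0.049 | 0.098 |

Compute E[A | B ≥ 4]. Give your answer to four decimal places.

P(B ≥ 4) = 0.366.
Summing A·P(A=x,B=y) over the conditioning event gives 1.343.
E[A | B ≥ 4] = (1.343) / (0.366) = 3.6694.

3.6694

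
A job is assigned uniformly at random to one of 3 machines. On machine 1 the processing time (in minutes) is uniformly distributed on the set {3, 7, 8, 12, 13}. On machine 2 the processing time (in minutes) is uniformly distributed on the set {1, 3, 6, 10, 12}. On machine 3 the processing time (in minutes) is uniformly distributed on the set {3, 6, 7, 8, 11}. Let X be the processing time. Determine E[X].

22/3

E[X | machine 1] = (3+7+8+12+13)/5 = 43/5.
E[X | machine 2] = (1+3+6+10+12)/5 = 32/5.
E[X | machine 3] = (3+6+7+8+11)/5 = 7.
E[X] = (1/3)·(43/5) + (1/3)·(32/5) + (1/3)·(7) = 22/3.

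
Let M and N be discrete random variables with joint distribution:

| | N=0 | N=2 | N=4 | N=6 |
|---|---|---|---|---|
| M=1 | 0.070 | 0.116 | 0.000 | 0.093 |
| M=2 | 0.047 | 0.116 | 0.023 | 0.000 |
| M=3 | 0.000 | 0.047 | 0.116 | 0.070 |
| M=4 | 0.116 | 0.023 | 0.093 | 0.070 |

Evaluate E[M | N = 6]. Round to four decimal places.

P(N = 6) = 0.233.
Σ M·P over the event = 1·(0.093) + 3·(0.070) + 4·(0.070) = 0.583.
E[M | N = 6] = (0.583) / (0.233) = 2.5021.

2.5021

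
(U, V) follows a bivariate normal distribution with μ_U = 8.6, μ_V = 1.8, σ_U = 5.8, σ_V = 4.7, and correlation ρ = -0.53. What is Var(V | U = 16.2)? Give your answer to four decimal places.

15.8849

For a bivariate normal, Var(V | U=x) = σ_V²(1 − ρ²).
Var(V | U=16.2) = (4.7)²·(1 − (-0.53)²) = 22.09·0.7191 = 15.8849.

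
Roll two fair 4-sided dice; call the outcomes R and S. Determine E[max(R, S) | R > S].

10/3

Outcomes with R > S: (2,1), (3,1), (3,2), (4,1), (4,2), (4,3), each with probability 1/16.
E[max(R, S) | R > S] = (2 + 3 + 3 + 4 + 4 + 4) / 6 = 10/3.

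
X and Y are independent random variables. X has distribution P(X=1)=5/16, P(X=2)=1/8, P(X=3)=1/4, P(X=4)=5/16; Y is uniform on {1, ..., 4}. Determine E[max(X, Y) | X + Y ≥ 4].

185/52

P(X + Y ≥ 4) = 13/16.
Summing max(X,Y)·P(x,y) over outcomes with X + Y ≥ 4 gives 185/64.
E[max(X, Y) | X + Y ≥ 4] = (185/64) / (13/16) = 185/52.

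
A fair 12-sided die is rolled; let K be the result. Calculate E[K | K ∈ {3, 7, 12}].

P(K ∈ {3, 7, 12}) = 1/4.
Σ over the event: 3·1/12 + 7·1/12 + 12·1/12 = 11/6.
E[K | K ∈ {3, 7, 12}] = (11/6) / (1/4) = 22/3.

22/3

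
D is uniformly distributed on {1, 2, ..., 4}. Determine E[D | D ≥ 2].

Given D ≥ 2, D is equally likely to be any of {2, 3, 4}.
E[D | D ≥ 2] = (2 + 3 + 4) / 3 = 3.

3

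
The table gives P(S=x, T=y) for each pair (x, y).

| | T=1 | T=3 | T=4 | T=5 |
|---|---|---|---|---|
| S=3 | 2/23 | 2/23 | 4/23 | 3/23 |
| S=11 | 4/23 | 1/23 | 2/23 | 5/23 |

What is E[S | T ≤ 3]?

P(T ≤ 3) = 9/23.
Σ S·P over the event = 3·(2/23) + 3·(2/23) + 11·(4/23) + 11·(1/23) = 67/23.
E[S | T ≤ 3] = (67/23) / (9/23) = 67/9.

67/9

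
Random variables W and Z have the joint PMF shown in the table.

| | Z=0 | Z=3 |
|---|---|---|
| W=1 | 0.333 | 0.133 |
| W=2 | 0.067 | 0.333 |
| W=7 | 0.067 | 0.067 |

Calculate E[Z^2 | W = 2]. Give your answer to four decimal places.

7.4925

P(W = 2) = 0.400.
Σ Z^2·P over the event = 0·(0.067) + 9·(0.333) = 2.997.
E[Z^2 | W = 2] = (2.997) / (0.400) = 7.4925.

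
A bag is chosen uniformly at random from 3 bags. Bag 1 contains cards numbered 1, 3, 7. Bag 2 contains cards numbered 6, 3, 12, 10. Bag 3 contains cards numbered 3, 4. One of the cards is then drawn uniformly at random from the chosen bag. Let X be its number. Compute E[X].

E[X | bag 1] = (1+3+7)/3 = 11/3.
E[X | bag 2] = (6+3+12+10)/4 = 31/4.
E[X | bag 3] = (3+4)/2 = 7/2.
By the law of total expectation,
E[X] = (1/3)·(11/3) + (1/3)·(31/4) + (1/3)·(7/2) = 179/36.

179/36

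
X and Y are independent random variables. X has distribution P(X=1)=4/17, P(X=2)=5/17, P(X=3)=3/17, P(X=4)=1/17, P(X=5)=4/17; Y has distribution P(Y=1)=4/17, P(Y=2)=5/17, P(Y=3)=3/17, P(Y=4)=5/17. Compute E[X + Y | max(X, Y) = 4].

466/77

P(max(X, Y) = 4) = 77/289.
Summing (X+Y)·P(x,y) over outcomes with max(X, Y) = 4 gives 466/289.
E[X + Y | max(X, Y) = 4] = (466/289) / (77/289) = 466/77.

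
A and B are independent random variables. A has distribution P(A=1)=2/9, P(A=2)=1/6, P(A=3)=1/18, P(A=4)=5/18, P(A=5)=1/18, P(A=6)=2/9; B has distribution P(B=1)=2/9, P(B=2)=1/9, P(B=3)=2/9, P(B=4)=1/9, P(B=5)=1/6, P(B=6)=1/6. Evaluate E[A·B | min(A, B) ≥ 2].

P(min(A, B) ≥ 2) = 49/81.
Summing AB·P(x,y) over outcomes with min(A, B) ≥ 2 gives 551/54.
E[A·B | min(A, B) ≥ 2] = (551/54) / (49/81) = 1653/98.

1653/98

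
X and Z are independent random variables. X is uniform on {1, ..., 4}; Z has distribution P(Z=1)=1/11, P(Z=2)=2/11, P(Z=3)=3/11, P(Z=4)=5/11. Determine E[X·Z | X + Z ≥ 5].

313/34

P(X + Z ≥ 5) = 17/22.
Summing XZ·P(x,y) over outcomes with X + Z ≥ 5 gives 313/44.
E[X·Z | X + Z ≥ 5] = (313/44) / (17/22) = 313/34.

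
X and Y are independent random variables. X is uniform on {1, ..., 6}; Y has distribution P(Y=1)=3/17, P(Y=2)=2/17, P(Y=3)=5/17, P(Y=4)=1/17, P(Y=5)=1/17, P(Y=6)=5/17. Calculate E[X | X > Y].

P(X > Y) = 41/102.
Summing X·P(x,y) over outcomes with X > Y gives 94/51.
E[X | X > Y] = (94/51) / (41/102) = 188/41.

188/41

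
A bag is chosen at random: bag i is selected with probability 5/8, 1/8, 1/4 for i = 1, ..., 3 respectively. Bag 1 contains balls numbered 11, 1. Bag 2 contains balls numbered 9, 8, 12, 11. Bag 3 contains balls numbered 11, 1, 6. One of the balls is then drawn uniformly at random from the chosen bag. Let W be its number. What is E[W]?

13/2

E[W | bag 1] = (11+1)/2 = 6.
E[W | bag 2] = (9+8+12+11)/4 = 10.
E[W | bag 3] = (11+1+6)/3 = 6.
By the law of total expectation,
E[W] = (5/8)·(6) + (1/8)·(10) + (1/4)·(6) = 13/2.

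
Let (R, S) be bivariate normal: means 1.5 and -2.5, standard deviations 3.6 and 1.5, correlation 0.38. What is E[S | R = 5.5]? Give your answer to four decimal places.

-1.8667

The regression of S on R has slope ρ·σ_S/σ_R and passes through (μ_R, μ_S).
E[S | R=5.5] = -2.5 + (0.38)·(1.5/3.6)·(5.5 − (1.5)) = -2.5 + (0.15833)·(4) = -1.8667.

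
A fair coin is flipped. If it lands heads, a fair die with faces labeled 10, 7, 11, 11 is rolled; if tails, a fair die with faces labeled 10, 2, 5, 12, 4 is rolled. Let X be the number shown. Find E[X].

327/40

E[X | heads] = (10+7+11+11)/4 = 39/4.
E[X | tails] = (10+2+5+12+4)/5 = 33/5.
E[X] = (1/2)·(39/4) + (1/2)·(33/5) = 327/40.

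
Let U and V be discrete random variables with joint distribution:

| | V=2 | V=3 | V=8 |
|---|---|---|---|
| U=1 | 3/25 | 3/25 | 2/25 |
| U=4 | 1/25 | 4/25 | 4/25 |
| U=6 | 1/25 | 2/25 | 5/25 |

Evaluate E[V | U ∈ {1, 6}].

79/16

P(U ∈ {1, 6}) = 16/25.
Σ V·P over the event = 2·(3/25) + 3·(3/25) + 8·(2/25) + 2·(1/25) + 3·(2/25) + 8·(5/25) = 79/25.
E[V | U ∈ {1, 6}] = (79/25) / (16/25) = 79/16.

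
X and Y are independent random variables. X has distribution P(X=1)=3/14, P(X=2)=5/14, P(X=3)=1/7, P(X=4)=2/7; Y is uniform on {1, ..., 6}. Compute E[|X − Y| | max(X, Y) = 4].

P(max(X, Y) = 4) = 13/42.
Summing |X−Y|·P(x,y) over outcomes with max(X, Y) = 4 gives 15/28.
E[|X − Y| | max(X, Y) = 4] = (15/28) / (13/42) = 45/26.

45/26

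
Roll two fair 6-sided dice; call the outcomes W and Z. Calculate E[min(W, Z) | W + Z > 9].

29/6

Outcomes with W + Z > 9: (4,6), (5,5), (5,6), (6,4), (6,5), (6,6), each with probability 1/36.
E[min(W, Z) | W + Z > 9] = (4 + 5 + 5 + 4 + 5 + 6) / 6 = 29/6.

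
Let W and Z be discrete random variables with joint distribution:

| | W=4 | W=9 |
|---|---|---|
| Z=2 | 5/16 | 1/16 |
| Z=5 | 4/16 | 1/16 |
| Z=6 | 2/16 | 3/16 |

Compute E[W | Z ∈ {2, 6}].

64/11

P(Z ∈ {2, 6}) = 11/16.
Σ W·P over the event = 4·(5/16) + 4·(2/16) + 9·(1/16) + 9·(3/16) = 4.
E[W | Z ∈ {2, 6}] = (4) / (11/16) = 64/11.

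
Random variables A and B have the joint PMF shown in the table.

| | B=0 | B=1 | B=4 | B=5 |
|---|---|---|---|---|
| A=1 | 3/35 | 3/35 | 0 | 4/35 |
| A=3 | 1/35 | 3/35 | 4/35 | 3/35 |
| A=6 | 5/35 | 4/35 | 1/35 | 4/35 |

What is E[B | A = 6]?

P(A = 6) = 2/5.
Σ B·P over the event = 0·(5/35) + 1·(4/35) + 4·(1/35) + 5·(4/35) = 4/5.
E[B | A = 6] = (4/5) / (2/5) = 2.

2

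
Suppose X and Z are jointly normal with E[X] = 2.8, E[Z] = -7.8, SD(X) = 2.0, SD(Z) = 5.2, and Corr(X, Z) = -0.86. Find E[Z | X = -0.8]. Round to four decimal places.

For a bivariate normal, E[Z | X=x] = μ_Z + ρ·(σ_Z/σ_X)·(x − μ_X).
E[Z | X=-0.8] = -7.8 + (-0.86)·(5.2/2.0)·(-0.8 − (2.8)) = -7.8 + (-2.236)·(-3.6) = 0.2496.

0.2496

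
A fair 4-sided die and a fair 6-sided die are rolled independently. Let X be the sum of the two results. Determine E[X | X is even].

P(X is even) = 1/2.
Σ over the event: 2·1/24 + 4·1/8 + 6·1/6 + 8·1/8 + 10·1/24 = 3.
E[X | X is even] = (3) / (1/2) = 6.

6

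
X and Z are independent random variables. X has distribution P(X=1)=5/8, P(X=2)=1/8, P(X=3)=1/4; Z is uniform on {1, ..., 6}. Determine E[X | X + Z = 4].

13/8

P(X + Z = 4) = 1/6.
Summing X·P(x,y) over outcomes with X + Z = 4 gives 13/48.
E[X | X + Z = 4] = (13/48) / (1/6) = 13/8.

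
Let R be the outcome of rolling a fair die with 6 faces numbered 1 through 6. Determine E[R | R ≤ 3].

Given R ≤ 3, R is equally likely to be any of {1, 2, 3}.
E[R | R ≤ 3] = (1 + 2 + 3) / 3 = 2.

2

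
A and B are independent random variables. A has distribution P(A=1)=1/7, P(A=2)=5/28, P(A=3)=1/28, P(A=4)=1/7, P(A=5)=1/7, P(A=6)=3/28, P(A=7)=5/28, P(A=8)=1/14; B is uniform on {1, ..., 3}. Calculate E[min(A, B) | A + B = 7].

23/11

P(A + B = 7) = 11/84.
Summing min(A,B)·P(x,y) over outcomes with A + B = 7 gives 23/84.
E[min(A, B) | A + B = 7] = (23/84) / (11/84) = 23/11.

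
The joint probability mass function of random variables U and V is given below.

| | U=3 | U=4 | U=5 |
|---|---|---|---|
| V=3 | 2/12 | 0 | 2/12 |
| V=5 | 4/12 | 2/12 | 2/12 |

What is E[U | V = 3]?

P(V = 3) = 1/3.
Σ U·P over the event = 3·(2/12) + 5·(2/12) = 4/3.
E[U | V = 3] = (4/3) / (1/3) = 4.

4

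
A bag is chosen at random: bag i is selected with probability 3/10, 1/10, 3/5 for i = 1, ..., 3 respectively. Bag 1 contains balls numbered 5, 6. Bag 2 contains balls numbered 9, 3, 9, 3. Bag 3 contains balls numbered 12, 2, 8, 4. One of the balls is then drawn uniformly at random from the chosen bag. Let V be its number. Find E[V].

E[V | bag 1] = (5+6)/2 = 11/2.
E[V | bag 2] = (9+3+9+3)/4 = 6.
E[V | bag 3] = (12+2+8+4)/4 = 13/2.
By the law of total expectation,
E[V] = (3/10)·(11/2) + (1/10)·(6) + (3/5)·(13/2) = 123/20.

123/20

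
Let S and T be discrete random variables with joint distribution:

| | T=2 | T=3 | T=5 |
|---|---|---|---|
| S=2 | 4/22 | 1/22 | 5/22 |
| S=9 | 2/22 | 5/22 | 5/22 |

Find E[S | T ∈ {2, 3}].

P(T ∈ {2, 3}) = 6/11.
Σ S·P over the event = 2·(4/22) + 2·(1/22) + 9·(2/22) + 9·(5/22) = 73/22.
E[S | T ∈ {2, 3}] = (73/22) / (6/11) = 73/12.

73/12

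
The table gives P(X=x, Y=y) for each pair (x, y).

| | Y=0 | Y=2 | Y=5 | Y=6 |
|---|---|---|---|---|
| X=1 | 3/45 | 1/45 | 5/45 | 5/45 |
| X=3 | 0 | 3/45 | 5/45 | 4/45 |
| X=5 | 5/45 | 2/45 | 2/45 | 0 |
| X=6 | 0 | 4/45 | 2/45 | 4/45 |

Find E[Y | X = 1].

57/14

P(X = 1) = 14/45.
Σ Y·P over the event = 0·(3/45) + 2·(1/45) + 5·(5/45) + 6·(5/45) = 19/15.
E[Y | X = 1] = (19/15) / (14/45) = 57/14.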